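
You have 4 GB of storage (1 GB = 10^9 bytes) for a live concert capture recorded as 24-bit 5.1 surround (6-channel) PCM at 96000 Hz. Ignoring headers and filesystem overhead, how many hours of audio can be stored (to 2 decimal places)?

0.64 hours

Uncompressed byte rate = 96,000 × 3 × 6 = 1,728,000 bytes/s.
Capacity = 4 × 1,000,000,000 = 4,000,000,000 bytes.
4,000,000,000 / 1,728,000 ≈ 2314.81 s → 0.64 hours.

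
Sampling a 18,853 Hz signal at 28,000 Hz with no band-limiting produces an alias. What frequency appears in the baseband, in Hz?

9,147 Hz

Nyquist = 28,000/2 = 14,000 Hz; 18,853 Hz exceeds it.
Alias = |18,853 − 1×28,000| = |18,853 − 28,000| = 9,147 Hz.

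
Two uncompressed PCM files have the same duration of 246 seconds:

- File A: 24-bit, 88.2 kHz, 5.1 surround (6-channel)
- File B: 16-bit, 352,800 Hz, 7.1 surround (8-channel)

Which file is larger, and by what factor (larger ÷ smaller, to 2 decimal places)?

File B, by a factor of 3.56

File A: 88,200 × 3 × 6 = 1,587,600 bytes/s.
File B: 352,800 × 2 × 8 = 5,644,800 bytes/s.
File B is larger; ratio = 1,388,620,800 / 390,549,600 = 3.56.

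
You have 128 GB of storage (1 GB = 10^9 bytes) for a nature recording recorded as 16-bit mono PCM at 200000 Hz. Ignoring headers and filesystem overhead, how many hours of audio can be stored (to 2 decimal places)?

88.89 hours

Uncompressed byte rate = 200,000 × 2 × 1 = 400,000 bytes/s.
Capacity = 128 × 1,000,000,000 = 128,000,000,000 bytes.
128,000,000,000 / 400,000 ≈ 320000 s → 88.89 hours.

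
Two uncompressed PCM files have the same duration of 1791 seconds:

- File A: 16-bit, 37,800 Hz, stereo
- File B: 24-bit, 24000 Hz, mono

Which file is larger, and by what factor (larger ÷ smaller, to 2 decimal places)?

File A: 37,800 × 2 × 2 = 151,200 bytes/s.
File B: 24,000 × 3 × 1 = 72,000 bytes/s.
File A is larger; ratio = 270,799,200 / 128,952,000 = 2.10.

File A, by a factor of 2.10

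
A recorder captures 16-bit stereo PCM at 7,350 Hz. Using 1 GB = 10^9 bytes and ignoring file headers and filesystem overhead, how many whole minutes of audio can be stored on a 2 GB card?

1,133 minutes

Uncompressed byte rate = 7,350 × 2 × 2 = 29,400 bytes/s.
Capacity = 2 × 1,000,000,000 = 2,000,000,000 bytes.
2,000,000,000 / 29,400 ≈ 68027.21 s → 1,133 minutes.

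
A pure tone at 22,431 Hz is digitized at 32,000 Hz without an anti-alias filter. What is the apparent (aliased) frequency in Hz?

Nyquist = 32,000/2 = 16,000 Hz; 22,431 Hz exceeds it.
Alias = |22,431 − 1×32,000| = |22,431 − 32,000| = 9,569 Hz.

9,569 Hz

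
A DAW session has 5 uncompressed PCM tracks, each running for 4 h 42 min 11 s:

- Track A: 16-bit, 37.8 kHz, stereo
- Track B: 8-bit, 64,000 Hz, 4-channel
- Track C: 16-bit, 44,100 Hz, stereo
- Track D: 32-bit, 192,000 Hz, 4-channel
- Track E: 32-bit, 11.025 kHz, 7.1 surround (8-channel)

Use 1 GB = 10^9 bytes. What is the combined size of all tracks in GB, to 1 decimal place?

67.9 GB

4 h 42 min 11 s = 16,931 s.
Track A: 37,800 × 16,931 × 2 × 2 = 2,559,967,200 bytes.
Track B: 64,000 × 16,931 × 1 × 4 = 4,334,336,000 bytes.
Track C: 44,100 × 16,931 × 2 × 2 = 2,986,628,400 bytes.
Track D: 192,000 × 16,931 × 4 × 4 = 52,012,032,000 bytes.
Track E: 11,025 × 16,931 × 4 × 8 = 5,973,256,800 bytes.
Total = 67,866,220,400 bytes = 67.9 GB.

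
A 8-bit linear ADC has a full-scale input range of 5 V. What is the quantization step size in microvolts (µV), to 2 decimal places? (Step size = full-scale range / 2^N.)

5 V / 2^8 = 5 / 256 V = 19531.25 µV.

19531.25 µV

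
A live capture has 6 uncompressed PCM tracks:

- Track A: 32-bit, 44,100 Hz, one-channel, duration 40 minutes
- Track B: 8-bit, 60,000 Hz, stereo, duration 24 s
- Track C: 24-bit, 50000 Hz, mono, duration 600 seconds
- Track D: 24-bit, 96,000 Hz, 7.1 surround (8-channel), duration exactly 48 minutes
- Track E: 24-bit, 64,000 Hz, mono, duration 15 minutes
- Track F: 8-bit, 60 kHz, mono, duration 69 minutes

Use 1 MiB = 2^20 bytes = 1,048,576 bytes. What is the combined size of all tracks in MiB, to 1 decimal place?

Track A: 40 minutes = 2,400 s; 44,100 × 2,400 × 4 × 1 = 423,360,000 bytes.
Track B: 60,000 × 24 × 1 × 2 = 2,880,000 bytes.
Track C: 50,000 × 600 × 3 × 1 = 90,000,000 bytes.
Track D: exactly 48 minutes = 2,880 s; 96,000 × 2,880 × 3 × 8 = 6,635,520,000 bytes.
Track E: 15 minutes = 900 s; 64,000 × 900 × 3 × 1 = 172,800,000 bytes.
Track F: 69 minutes = 4,140 s; 60,000 × 4,140 × 1 × 1 = 248,400,000 bytes.
Total = 7,572,960,000 bytes = 7222.1 MiB.

7222.1 MiB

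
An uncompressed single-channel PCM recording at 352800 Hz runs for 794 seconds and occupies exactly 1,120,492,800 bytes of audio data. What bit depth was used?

Bytes per sample = 1,120,492,800 / (352,800 × 794 × 1) = 1,120,492,800 / 280,123,200 = 4.
Bit depth = 4 × 8 = 32 bits.

32 bits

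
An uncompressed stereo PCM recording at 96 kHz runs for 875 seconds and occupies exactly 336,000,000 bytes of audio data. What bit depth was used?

Bytes per sample = 336,000,000 / (96,000 × 875 × 2) = 336,000,000 / 168,000,000 = 2.
Bit depth = 2 × 8 = 16 bits.

16 bits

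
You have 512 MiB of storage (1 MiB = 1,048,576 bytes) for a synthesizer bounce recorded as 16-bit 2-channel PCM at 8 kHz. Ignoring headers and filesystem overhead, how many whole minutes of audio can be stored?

279 minutes

Uncompressed byte rate = 8,000 × 2 × 2 = 32,000 bytes/s.
Capacity = 512 × 1,048,576 = 536,870,912 bytes.
536,870,912 / 32,000 ≈ 16777.22 s → 279 minutes.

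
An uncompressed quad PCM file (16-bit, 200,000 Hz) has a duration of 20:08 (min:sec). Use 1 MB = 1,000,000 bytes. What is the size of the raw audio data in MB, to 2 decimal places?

Duration = 20:08 (min:sec) = 1,208 s.
Bytes = 200,000 samples/s × 1,208 s × 2 bytes/sample × 4 ch = 1,932,800,000 bytes.
1,932,800,000 / 1,000,000 = 1932.80 MB.

1932.80 MB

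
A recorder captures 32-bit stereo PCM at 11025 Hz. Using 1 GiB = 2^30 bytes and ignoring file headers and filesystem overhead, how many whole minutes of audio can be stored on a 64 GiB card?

Uncompressed byte rate = 11,025 × 4 × 2 = 88,200 bytes/s.
Capacity = 64 × 1,073,741,824 = 68,719,476,736 bytes.
68,719,476,736 / 88,200 ≈ 779132.39 s → 12,985 minutes.

12,985 minutes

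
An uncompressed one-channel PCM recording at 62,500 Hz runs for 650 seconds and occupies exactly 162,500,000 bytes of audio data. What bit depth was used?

Bytes per sample = 162,500,000 / (62,500 × 650 × 1) = 162,500,000 / 40,625,000 = 4.
Bit depth = 4 × 8 = 32 bits.

32 bits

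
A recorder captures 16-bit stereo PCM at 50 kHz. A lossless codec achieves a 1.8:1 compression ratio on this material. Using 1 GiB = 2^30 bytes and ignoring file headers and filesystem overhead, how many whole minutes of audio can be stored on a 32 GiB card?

Uncompressed byte rate = 50,000 × 2 × 2 = 200,000 bytes/s.
After 1.8:1 compression, effective rate ≈ 111111.11 bytes/s.
Capacity = 32 × 1,073,741,824 = 34,359,738,368 bytes.
34,359,738,368 / effective rate ≈ 309237.65 s → 5,153 minutes.

5,153 minutes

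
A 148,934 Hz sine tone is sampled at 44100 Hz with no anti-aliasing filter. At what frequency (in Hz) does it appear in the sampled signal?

16,634 Hz

Nyquist = 44,100/2 = 22,050 Hz; 148,934 Hz exceeds it.
Alias = |148,934 − 3×44,100| = |148,934 − 132,300| = 16,634 Hz.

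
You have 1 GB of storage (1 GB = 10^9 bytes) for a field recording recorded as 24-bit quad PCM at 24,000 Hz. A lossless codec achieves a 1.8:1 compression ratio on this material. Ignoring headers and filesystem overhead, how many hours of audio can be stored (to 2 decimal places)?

Uncompressed byte rate = 24,000 × 3 × 4 = 288,000 bytes/s.
After 1.8:1 compression, effective rate ≈ 160000 bytes/s.
Capacity = 1 × 1,000,000,000 = 1,000,000,000 bytes.
1,000,000,000 / effective rate ≈ 6250 s → 1.74 hours.

1.74 hours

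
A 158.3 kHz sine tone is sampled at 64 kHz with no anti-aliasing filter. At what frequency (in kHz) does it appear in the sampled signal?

30.3 kHz

Nyquist = 64,000/2 = 32,000 Hz; 158,300 Hz exceeds it.
Alias = |158,300 − 2×64,000| = |158,300 − 128,000| = 30,300 Hz = 30.3 kHz.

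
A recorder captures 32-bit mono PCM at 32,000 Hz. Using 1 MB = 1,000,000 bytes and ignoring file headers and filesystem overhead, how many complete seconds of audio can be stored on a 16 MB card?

125 seconds

Uncompressed byte rate = 32,000 × 4 × 1 = 128,000 bytes/s.
Capacity = 16 × 1,000,000 = 16,000,000 bytes.
16,000,000 / 128,000 ≈ 125 s → 125 seconds.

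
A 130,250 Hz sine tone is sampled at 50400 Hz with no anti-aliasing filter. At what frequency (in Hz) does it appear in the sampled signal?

Nyquist = 50,400/2 = 25,200 Hz; 130,250 Hz exceeds it.
Alias = |130,250 − 3×50,400| = |130,250 − 151,200| = 20,950 Hz.

20,950 Hz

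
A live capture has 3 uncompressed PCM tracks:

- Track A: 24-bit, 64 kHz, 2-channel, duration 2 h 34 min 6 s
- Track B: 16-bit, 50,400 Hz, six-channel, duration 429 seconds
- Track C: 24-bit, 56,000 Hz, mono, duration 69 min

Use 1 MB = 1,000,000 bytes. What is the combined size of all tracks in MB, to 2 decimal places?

4505.44 MB

Track A: 2 h 34 min 6 s = 9,246 s; 64,000 × 9,246 × 3 × 2 = 3,550,464,000 bytes.
Track B: 50,400 × 429 × 2 × 6 = 259,459,200 bytes.
Track C: 69 min = 4,140 s; 56,000 × 4,140 × 3 × 1 = 695,520,000 bytes.
Total = 4,505,443,200 bytes = 4505.44 MB.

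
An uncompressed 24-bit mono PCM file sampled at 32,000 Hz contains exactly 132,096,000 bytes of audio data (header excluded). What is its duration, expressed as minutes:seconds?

Byte rate = 32,000 × 3 × 1 = 96,000 bytes/s.
Duration = 132,096,000 / 96,000 = 1,376 s.
1,376 s = 22:56.

22:56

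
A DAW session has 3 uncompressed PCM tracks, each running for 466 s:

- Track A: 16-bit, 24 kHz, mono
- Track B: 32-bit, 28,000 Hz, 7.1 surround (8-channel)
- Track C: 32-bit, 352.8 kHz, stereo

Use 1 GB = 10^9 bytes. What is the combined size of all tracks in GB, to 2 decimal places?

Track A: 24,000 × 466 × 2 × 1 = 22,368,000 bytes.
Track B: 28,000 × 466 × 4 × 8 = 417,536,000 bytes.
Track C: 352,800 × 466 × 4 × 2 = 1,315,238,400 bytes.
Total = 1,755,142,400 bytes = 1.76 GB.

1.76 GB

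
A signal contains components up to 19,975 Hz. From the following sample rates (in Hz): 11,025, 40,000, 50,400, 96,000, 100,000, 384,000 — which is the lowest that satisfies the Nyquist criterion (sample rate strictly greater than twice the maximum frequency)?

40,000 Hz

Need sample rate > 2 × 19,975 = 39,950 Hz.
Lowest listed rate above 39,950 Hz is 40,000 Hz.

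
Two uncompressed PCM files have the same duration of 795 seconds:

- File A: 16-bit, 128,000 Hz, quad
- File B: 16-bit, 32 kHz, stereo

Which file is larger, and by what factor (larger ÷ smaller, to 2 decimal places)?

File A, by a factor of 8.00

File A: 128,000 × 2 × 4 = 1,024,000 bytes/s.
File B: 32,000 × 2 × 2 = 128,000 bytes/s.
File A is larger; ratio = 814,080,000 / 101,760,000 = 8.00.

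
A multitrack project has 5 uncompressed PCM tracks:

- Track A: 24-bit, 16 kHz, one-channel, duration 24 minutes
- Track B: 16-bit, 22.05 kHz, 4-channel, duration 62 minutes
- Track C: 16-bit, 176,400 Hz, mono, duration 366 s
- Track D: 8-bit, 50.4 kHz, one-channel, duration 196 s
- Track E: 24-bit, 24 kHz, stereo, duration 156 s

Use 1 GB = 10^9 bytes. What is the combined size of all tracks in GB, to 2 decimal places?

0.89 GB

Track A: 24 minutes = 1,440 s; 16,000 × 1,440 × 3 × 1 = 69,120,000 bytes.
Track B: 62 minutes = 3,720 s; 22,050 × 3,720 × 2 × 4 = 656,208,000 bytes.
Track C: 176,400 × 366 × 2 × 1 = 129,124,800 bytes.
Track D: 50,400 × 196 × 1 × 1 = 9,878,400 bytes.
Track E: 24,000 × 156 × 3 × 2 = 22,464,000 bytes.
Total = 886,795,200 bytes = 0.89 GB.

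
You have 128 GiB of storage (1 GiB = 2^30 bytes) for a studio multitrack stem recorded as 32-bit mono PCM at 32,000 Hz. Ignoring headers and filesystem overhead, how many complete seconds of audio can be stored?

Uncompressed byte rate = 32,000 × 4 × 1 = 128,000 bytes/s.
Capacity = 128 × 1,073,741,824 = 137,438,953,472 bytes.
137,438,953,472 / 128,000 ≈ 1073741.82 s → 1,073,741 seconds.

1,073,741 seconds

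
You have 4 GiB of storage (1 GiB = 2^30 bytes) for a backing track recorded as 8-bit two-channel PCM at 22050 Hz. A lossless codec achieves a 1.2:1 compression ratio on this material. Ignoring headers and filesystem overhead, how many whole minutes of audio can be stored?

Uncompressed byte rate = 22,050 × 1 × 2 = 44,100 bytes/s.
After 1.2:1 compression, effective rate ≈ 36750 bytes/s.
Capacity = 4 × 1,073,741,824 = 4,294,967,296 bytes.
4,294,967,296 / effective rate ≈ 116869.86 s → 1,947 minutes.

1,947 minutes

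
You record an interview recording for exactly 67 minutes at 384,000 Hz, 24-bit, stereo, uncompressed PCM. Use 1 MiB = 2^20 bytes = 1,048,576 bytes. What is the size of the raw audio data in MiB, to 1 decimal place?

Duration = exactly 67 minutes = 4,020 s.
Bytes = 384,000 samples/s × 4,020 s × 3 bytes/sample × 2 ch = 9,262,080,000 bytes.
9,262,080,000 / 1,048,576 = 8833.0 MiB.

8833.0 MiB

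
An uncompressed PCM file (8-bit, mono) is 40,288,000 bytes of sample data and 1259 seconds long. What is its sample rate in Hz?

32,000 Hz

Bytes = sample_rate × seconds × bytes_per_sample × channels.
sample_rate = 40,288,000 / (1,259 × 1 × 1) = 40,288,000 / 1,259 = 32,000 Hz.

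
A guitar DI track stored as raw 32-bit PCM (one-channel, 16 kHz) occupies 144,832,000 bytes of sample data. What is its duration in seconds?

2,263 seconds

Byte rate = 16,000 × 4 × 1 = 64,000 bytes/s.
Duration = 144,832,000 / 64,000 = 2,263 s.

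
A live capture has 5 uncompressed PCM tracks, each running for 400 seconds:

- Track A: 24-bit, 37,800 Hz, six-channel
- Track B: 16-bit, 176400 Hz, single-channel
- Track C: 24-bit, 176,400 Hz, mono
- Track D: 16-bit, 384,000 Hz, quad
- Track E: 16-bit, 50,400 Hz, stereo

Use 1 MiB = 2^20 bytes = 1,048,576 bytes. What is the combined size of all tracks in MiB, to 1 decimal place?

1844.8 MiB

Track A: 37,800 × 400 × 3 × 6 = 272,160,000 bytes.
Track B: 176,400 × 400 × 2 × 1 = 141,120,000 bytes.
Track C: 176,400 × 400 × 3 × 1 = 211,680,000 bytes.
Track D: 384,000 × 400 × 2 × 4 = 1,228,800,000 bytes.
Track E: 50,400 × 400 × 2 × 2 = 80,640,000 bytes.
Total = 1,934,400,000 bytes = 1844.8 MiB.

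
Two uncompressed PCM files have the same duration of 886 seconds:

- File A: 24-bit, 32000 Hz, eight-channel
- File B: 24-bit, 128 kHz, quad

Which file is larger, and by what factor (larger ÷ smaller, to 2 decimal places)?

File B, by a factor of 2.00

File A: 32,000 × 3 × 8 = 768,000 bytes/s.
File B: 128,000 × 3 × 4 = 1,536,000 bytes/s.
File B is larger; ratio = 1,360,896,000 / 680,448,000 = 2.00.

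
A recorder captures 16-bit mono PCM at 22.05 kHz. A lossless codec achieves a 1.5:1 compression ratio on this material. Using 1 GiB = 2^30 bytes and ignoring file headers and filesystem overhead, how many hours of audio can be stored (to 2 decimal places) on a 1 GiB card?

10.14 hours

Uncompressed byte rate = 22,050 × 2 × 1 = 44,100 bytes/s.
After 1.5:1 compression, effective rate ≈ 29400 bytes/s.
Capacity = 1 × 1,073,741,824 = 1,073,741,824 bytes.
1,073,741,824 / effective rate ≈ 36521.83 s → 10.14 hours.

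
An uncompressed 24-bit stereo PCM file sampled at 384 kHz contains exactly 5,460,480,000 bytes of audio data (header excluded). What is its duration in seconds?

Byte rate = 384,000 × 3 × 2 = 2,304,000 bytes/s.
Duration = 5,460,480,000 / 2,304,000 = 2,370 s.

2,370 seconds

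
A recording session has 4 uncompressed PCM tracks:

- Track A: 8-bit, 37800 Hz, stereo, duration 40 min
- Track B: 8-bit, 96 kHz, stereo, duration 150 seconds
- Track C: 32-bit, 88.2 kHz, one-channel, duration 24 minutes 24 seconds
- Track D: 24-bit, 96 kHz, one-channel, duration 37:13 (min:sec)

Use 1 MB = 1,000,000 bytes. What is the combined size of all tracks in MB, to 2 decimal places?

Track A: 40 min = 2,400 s; 37,800 × 2,400 × 1 × 2 = 181,440,000 bytes.
Track B: 96,000 × 150 × 1 × 2 = 28,800,000 bytes.
Track C: 24 minutes 24 seconds = 1,464 s; 88,200 × 1,464 × 4 × 1 = 516,499,200 bytes.
Track D: 37:13 (min:sec) = 2,233 s; 96,000 × 2,233 × 3 × 1 = 643,104,000 bytes.
Total = 1,369,843,200 bytes = 1369.84 MB.

1369.84 MB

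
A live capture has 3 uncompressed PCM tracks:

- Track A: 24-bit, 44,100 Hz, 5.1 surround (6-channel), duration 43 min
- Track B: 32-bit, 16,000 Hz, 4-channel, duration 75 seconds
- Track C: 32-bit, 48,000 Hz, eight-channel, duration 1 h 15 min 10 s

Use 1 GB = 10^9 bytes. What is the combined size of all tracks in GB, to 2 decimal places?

8.99 GB

Track A: 43 min = 2,580 s; 44,100 × 2,580 × 3 × 6 = 2,048,004,000 bytes.
Track B: 16,000 × 75 × 4 × 4 = 19,200,000 bytes.
Track C: 1 h 15 min 10 s = 4,510 s; 48,000 × 4,510 × 4 × 8 = 6,927,360,000 bytes.
Total = 8,994,564,000 bytes = 8.99 GB.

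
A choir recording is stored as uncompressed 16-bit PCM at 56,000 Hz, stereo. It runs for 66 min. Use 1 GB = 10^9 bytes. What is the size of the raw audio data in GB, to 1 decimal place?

Duration = 66 min = 3,960 s.
Bytes = 56,000 samples/s × 3,960 s × 2 bytes/sample × 2 ch = 887,040,000 bytes.
887,040,000 / 1,000,000,000 = 0.9 GB.

0.9 GB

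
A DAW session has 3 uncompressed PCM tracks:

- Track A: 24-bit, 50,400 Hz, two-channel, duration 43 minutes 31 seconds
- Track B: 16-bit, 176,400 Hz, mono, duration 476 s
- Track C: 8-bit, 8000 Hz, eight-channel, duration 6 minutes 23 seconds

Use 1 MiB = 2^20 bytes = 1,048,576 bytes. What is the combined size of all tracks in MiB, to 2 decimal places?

Track A: 43 minutes 31 seconds = 2,611 s; 50,400 × 2,611 × 3 × 2 = 789,566,400 bytes.
Track B: 176,400 × 476 × 2 × 1 = 167,932,800 bytes.
Track C: 6 minutes 23 seconds = 383 s; 8,000 × 383 × 1 × 8 = 24,512,000 bytes.
Total = 982,011,200 bytes = 936.52 MiB.

936.52 MiB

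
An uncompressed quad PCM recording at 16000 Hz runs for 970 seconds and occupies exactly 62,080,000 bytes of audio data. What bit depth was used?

Bytes per sample = 62,080,000 / (16,000 × 970 × 4) = 62,080,000 / 62,080,000 = 1.
Bit depth = 1 × 8 = 8 bits.

8 bits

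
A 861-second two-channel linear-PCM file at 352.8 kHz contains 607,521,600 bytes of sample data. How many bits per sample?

Bytes per sample = 607,521,600 / (352,800 × 861 × 2) = 607,521,600 / 607,521,600 = 1.
Bit depth = 1 × 8 = 8 bits.

8 bits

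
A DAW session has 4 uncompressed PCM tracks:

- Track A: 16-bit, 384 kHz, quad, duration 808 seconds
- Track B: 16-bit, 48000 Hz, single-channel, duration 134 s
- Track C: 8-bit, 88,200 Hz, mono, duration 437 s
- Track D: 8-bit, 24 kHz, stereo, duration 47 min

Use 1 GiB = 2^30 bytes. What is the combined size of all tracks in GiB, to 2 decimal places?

2.49 GiB

Track A: 384,000 × 808 × 2 × 4 = 2,482,176,000 bytes.
Track B: 48,000 × 134 × 2 × 1 = 12,864,000 bytes.
Track C: 88,200 × 437 × 1 × 1 = 38,543,400 bytes.
Track D: 47 min = 2,820 s; 24,000 × 2,820 × 1 × 2 = 135,360,000 bytes.
Total = 2,668,943,400 bytes = 2.49 GiB.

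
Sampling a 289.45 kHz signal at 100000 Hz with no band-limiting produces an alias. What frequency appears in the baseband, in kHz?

Nyquist = 100,000/2 = 50,000 Hz; 289,450 Hz exceeds it.
Alias = |289,450 − 3×100,000| = |289,450 − 300,000| = 10,550 Hz = 10.55 kHz.

10.55 kHz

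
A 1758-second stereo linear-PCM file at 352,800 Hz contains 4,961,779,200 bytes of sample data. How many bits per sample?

32 bits

Bytes per sample = 4,961,779,200 / (352,800 × 1,758 × 2) = 4,961,779,200 / 1,240,444,800 = 4.
Bit depth = 4 × 8 = 32 bits.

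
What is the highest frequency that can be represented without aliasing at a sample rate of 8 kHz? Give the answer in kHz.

Nyquist frequency = sample rate / 2 = 8,000 / 2 = 4 kHz.

4 kHz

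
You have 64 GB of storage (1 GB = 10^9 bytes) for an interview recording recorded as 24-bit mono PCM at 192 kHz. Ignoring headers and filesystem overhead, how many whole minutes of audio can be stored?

Uncompressed byte rate = 192,000 × 3 × 1 = 576,000 bytes/s.
Capacity = 64 × 1,000,000,000 = 64,000,000,000 bytes.
64,000,000,000 / 576,000 ≈ 111111.11 s → 1,851 minutes.

1,851 minutes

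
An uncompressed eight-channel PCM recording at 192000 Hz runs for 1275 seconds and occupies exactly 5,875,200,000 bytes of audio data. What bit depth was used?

24 bits

Bytes per sample = 5,875,200,000 / (192,000 × 1,275 × 8) = 5,875,200,000 / 1,958,400,000 = 3.
Bit depth = 3 × 8 = 24 bits.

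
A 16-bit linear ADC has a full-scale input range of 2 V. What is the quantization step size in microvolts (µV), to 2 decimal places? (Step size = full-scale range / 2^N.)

2 V / 2^16 = 2 / 65,536 V = 30.52 µV.

30.52 µV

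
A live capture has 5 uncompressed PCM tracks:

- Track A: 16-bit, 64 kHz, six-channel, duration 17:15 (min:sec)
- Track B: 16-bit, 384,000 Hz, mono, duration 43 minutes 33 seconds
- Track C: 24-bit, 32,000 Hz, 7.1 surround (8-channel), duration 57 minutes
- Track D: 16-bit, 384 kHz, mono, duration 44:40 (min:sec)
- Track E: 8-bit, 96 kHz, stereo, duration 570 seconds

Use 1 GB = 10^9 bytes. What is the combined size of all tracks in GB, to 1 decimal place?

Track A: 17:15 (min:sec) = 1,035 s; 64,000 × 1,035 × 2 × 6 = 794,880,000 bytes.
Track B: 43 minutes 33 seconds = 2,613 s; 384,000 × 2,613 × 2 × 1 = 2,006,784,000 bytes.
Track C: 57 minutes = 3,420 s; 32,000 × 3,420 × 3 × 8 = 2,626,560,000 bytes.
Track D: 44:40 (min:sec) = 2,680 s; 384,000 × 2,680 × 2 × 1 = 2,058,240,000 bytes.
Track E: 96,000 × 570 × 1 × 2 = 109,440,000 bytes.
Total = 7,595,904,000 bytes = 7.6 GB.

7.6 GB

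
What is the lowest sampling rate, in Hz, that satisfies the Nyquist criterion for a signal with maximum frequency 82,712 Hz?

Minimum sample rate = 2 × 82,712 Hz = 165,424 Hz.

165,424 Hz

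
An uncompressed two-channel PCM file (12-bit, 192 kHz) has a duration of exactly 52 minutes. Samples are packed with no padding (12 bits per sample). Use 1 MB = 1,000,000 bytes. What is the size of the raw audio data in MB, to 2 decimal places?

1797.12 MB

Duration = exactly 52 minutes = 3,120 s.
Bits = 192,000 × 3,120 × 12 × 2 = 14,376,960,000 bits = 1,797,120,000 bytes.
1,797,120,000 / 1,000,000 = 1797.12 MB.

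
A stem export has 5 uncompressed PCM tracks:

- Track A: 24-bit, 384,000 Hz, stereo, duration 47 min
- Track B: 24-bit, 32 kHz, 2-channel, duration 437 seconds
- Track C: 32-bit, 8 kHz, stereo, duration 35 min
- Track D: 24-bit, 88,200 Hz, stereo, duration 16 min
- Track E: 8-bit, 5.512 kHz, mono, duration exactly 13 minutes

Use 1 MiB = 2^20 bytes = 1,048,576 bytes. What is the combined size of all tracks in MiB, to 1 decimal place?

6893.1 MiB

Track A: 47 min = 2,820 s; 384,000 × 2,820 × 3 × 2 = 6,497,280,000 bytes.
Track B: 32,000 × 437 × 3 × 2 = 83,904,000 bytes.
Track C: 35 min = 2,100 s; 8,000 × 2,100 × 4 × 2 = 134,400,000 bytes.
Track D: 16 min = 960 s; 88,200 × 960 × 3 × 2 = 508,032,000 bytes.
Track E: exactly 13 minutes = 780 s; 5,512 × 780 × 1 × 1 = 4,299,360 bytes.
Total = 7,227,915,360 bytes = 6893.1 MiB.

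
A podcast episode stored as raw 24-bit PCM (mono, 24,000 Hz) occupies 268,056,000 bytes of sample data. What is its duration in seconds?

3,723 seconds

Byte rate = 24,000 × 3 × 1 = 72,000 bytes/s.
Duration = 268,056,000 / 72,000 = 3,723 s.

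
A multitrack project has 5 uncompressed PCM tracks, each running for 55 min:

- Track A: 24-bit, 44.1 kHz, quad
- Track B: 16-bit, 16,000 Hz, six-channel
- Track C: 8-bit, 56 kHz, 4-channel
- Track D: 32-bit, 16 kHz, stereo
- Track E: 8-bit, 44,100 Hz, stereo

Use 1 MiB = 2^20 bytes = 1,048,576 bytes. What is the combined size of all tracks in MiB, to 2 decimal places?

55 min = 3,300 s.
Track A: 44,100 × 3,300 × 3 × 4 = 1,746,360,000 bytes.
Track B: 16,000 × 3,300 × 2 × 6 = 633,600,000 bytes.
Track C: 56,000 × 3,300 × 1 × 4 = 739,200,000 bytes.
Track D: 16,000 × 3,300 × 4 × 2 = 422,400,000 bytes.
Track E: 44,100 × 3,300 × 1 × 2 = 291,060,000 bytes.
Total = 3,832,620,000 bytes = 3655.07 MiB.

3655.07 MiB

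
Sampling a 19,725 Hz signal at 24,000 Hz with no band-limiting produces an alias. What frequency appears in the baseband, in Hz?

4,275 Hz

Nyquist = 24,000/2 = 12,000 Hz; 19,725 Hz exceeds it.
Alias = |19,725 − 1×24,000| = |19,725 − 24,000| = 4,275 Hz.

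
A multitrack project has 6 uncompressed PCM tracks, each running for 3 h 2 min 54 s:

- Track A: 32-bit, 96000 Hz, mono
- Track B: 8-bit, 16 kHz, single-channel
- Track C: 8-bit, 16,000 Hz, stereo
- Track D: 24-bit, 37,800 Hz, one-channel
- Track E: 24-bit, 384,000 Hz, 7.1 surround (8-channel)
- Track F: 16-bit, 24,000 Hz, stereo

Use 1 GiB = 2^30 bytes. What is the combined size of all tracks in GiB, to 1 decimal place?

3 h 2 min 54 s = 10,974 s.
Track A: 96,000 × 10,974 × 4 × 1 = 4,214,016,000 bytes.
Track B: 16,000 × 10,974 × 1 × 1 = 175,584,000 bytes.
Track C: 16,000 × 10,974 × 1 × 2 = 351,168,000 bytes.
Track D: 37,800 × 10,974 × 3 × 1 = 1,244,451,600 bytes.
Track E: 384,000 × 10,974 × 3 × 8 = 101,136,384,000 bytes.
Track F: 24,000 × 10,974 × 2 × 2 = 1,053,504,000 bytes.
Total = 108,175,107,600 bytes = 100.7 GiB.

100.7 GiB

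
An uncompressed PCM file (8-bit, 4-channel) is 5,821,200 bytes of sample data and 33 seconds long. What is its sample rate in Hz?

44,100 Hz

Bytes = sample_rate × seconds × bytes_per_sample × channels.
sample_rate = 5,821,200 / (33 × 1 × 4) = 5,821,200 / 132 = 44,100 Hz.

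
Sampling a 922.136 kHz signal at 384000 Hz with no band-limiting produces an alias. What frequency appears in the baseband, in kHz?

154.136 kHz

Nyquist = 384,000/2 = 192,000 Hz; 922,136 Hz exceeds it.
Alias = |922,136 − 2×384,000| = |922,136 − 768,000| = 154,136 Hz = 154.136 kHz.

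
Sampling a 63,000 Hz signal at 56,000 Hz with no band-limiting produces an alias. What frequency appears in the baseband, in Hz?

7,000 Hz

Nyquist = 56,000/2 = 28,000 Hz; 63,000 Hz exceeds it.
Alias = |63,000 − 1×56,000| = |63,000 − 56,000| = 7,000 Hz.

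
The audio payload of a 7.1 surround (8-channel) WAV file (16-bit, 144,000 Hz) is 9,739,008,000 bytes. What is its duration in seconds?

Byte rate = 144,000 × 2 × 8 = 2,304,000 bytes/s.
Duration = 9,739,008,000 / 2,304,000 = 4,227 s.

4,227 seconds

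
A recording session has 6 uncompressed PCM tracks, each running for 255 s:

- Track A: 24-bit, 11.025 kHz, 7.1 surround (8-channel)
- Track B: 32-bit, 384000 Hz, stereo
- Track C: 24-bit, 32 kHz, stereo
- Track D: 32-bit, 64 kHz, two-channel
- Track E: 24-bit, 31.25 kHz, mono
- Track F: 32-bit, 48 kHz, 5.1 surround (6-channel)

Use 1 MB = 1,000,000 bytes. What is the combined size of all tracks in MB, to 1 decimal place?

1348.0 MB

Track A: 11,025 × 255 × 3 × 8 = 67,473,000 bytes.
Track B: 384,000 × 255 × 4 × 2 = 783,360,000 bytes.
Track C: 32,000 × 255 × 3 × 2 = 48,960,000 bytes.
Track D: 64,000 × 255 × 4 × 2 = 130,560,000 bytes.
Track E: 31,250 × 255 × 3 × 1 = 23,906,250 bytes.
Track F: 48,000 × 255 × 4 × 6 = 293,760,000 bytes.
Total = 1,348,019,250 bytes = 1348.0 MB.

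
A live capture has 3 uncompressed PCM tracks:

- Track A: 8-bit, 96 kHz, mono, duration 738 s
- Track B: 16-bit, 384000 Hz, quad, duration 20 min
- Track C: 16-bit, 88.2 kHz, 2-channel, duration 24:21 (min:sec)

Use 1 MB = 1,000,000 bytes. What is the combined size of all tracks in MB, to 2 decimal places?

4272.69 MB

Track A: 96,000 × 738 × 1 × 1 = 70,848,000 bytes.
Track B: 20 min = 1,200 s; 384,000 × 1,200 × 2 × 4 = 3,686,400,000 bytes.
Track C: 24:21 (min:sec) = 1,461 s; 88,200 × 1,461 × 2 × 2 = 515,440,800 bytes.
Total = 4,272,688,800 bytes = 4272.69 MB.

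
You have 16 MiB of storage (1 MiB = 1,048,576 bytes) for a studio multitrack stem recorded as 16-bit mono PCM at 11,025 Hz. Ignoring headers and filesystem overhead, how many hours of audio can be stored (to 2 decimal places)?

0.21 hours

Uncompressed byte rate = 11,025 × 2 × 1 = 22,050 bytes/s.
Capacity = 16 × 1,048,576 = 16,777,216 bytes.
16,777,216 / 22,050 ≈ 760.87 s → 0.21 hours.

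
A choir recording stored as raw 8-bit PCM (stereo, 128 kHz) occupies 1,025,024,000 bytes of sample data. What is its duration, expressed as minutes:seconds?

Byte rate = 128,000 × 1 × 2 = 256,000 bytes/s.
Duration = 1,025,024,000 / 256,000 = 4,004 s.
4,004 s = 66:44.

66:44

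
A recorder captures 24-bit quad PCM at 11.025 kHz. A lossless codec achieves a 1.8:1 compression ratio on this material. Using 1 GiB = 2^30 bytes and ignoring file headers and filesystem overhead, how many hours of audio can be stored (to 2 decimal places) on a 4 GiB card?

Uncompressed byte rate = 11,025 × 3 × 4 = 132,300 bytes/s.
After 1.8:1 compression, effective rate ≈ 73500 bytes/s.
Capacity = 4 × 1,073,741,824 = 4,294,967,296 bytes.
4,294,967,296 / effective rate ≈ 58434.93 s → 16.23 hours.

16.23 hours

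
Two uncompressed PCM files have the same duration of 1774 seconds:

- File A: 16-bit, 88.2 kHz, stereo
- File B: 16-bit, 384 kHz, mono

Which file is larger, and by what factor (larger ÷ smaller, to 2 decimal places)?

File A: 88,200 × 2 × 2 = 352,800 bytes/s.
File B: 384,000 × 2 × 1 = 768,000 bytes/s.
File B is larger; ratio = 1,362,432,000 / 625,867,200 = 2.18.

File B, by a factor of 2.18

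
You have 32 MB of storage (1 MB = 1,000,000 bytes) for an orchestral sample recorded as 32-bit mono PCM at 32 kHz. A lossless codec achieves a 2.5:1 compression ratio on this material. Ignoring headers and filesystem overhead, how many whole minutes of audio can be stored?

10 minutes

Uncompressed byte rate = 32,000 × 4 × 1 = 128,000 bytes/s.
After 2.5:1 compression, effective rate ≈ 51200 bytes/s.
Capacity = 32 × 1,000,000 = 32,000,000 bytes.
32,000,000 / effective rate ≈ 625 s → 10 minutes.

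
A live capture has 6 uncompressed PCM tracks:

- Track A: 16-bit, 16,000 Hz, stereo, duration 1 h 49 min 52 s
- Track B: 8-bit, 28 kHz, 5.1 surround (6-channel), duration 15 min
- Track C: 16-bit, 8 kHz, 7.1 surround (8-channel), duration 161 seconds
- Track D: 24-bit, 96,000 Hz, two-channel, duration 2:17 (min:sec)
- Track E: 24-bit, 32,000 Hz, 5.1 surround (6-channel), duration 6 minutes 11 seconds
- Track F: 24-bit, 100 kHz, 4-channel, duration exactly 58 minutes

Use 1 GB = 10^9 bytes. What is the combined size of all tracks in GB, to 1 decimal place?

5.1 GB

Track A: 1 h 49 min 52 s = 6,592 s; 16,000 × 6,592 × 2 × 2 = 421,888,000 bytes.
Track B: 15 min = 900 s; 28,000 × 900 × 1 × 6 = 151,200,000 bytes.
Track C: 8,000 × 161 × 2 × 8 = 20,608,000 bytes.
Track D: 2:17 (min:sec) = 137 s; 96,000 × 137 × 3 × 2 = 78,912,000 bytes.
Track E: 6 minutes 11 seconds = 371 s; 32,000 × 371 × 3 × 6 = 213,696,000 bytes.
Track F: exactly 58 minutes = 3,480 s; 100,000 × 3,480 × 3 × 4 = 4,176,000,000 bytes.
Total = 5,062,304,000 bytes = 5.1 GB.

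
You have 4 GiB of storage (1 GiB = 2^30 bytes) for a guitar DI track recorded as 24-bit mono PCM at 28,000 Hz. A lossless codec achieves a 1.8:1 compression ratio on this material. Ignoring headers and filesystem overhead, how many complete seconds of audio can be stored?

Uncompressed byte rate = 28,000 × 3 × 1 = 84,000 bytes/s.
After 1.8:1 compression, effective rate ≈ 46666.67 bytes/s.
Capacity = 4 × 1,073,741,824 = 4,294,967,296 bytes.
4,294,967,296 / effective rate ≈ 92035.01 s → 92,035 seconds.

92,035 seconds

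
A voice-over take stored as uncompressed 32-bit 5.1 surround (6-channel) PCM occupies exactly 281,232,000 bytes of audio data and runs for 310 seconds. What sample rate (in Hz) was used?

Bytes = sample_rate × seconds × bytes_per_sample × channels.
sample_rate = 281,232,000 / (310 × 4 × 6) = 281,232,000 / 7,440 = 37,800 Hz.

37,800 Hz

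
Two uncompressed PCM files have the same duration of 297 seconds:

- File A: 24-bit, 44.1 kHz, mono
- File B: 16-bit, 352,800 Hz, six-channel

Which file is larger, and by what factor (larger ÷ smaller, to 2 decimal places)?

File A: 44,100 × 3 × 1 = 132,300 bytes/s.
File B: 352,800 × 2 × 6 = 4,233,600 bytes/s.
File B is larger; ratio = 1,257,379,200 / 39,293,100 = 32.00.

File B, by a factor of 32.00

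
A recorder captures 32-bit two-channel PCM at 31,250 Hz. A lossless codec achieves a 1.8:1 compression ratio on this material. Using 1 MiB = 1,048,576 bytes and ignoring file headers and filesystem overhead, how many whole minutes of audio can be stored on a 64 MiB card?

Uncompressed byte rate = 31,250 × 4 × 2 = 250,000 bytes/s.
After 1.8:1 compression, effective rate ≈ 138888.89 bytes/s.
Capacity = 64 × 1,048,576 = 67,108,864 bytes.
67,108,864 / effective rate ≈ 483.18 s → 8 minutes.

8 minutes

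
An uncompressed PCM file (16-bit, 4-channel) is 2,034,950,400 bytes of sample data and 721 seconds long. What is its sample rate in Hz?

Bytes = sample_rate × seconds × bytes_per_sample × channels.
sample_rate = 2,034,950,400 / (721 × 2 × 4) = 2,034,950,400 / 5,768 = 352,800 Hz.

352,800 Hz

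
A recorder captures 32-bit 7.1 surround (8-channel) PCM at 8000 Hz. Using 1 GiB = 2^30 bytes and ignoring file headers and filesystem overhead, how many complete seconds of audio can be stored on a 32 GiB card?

Uncompressed byte rate = 8,000 × 4 × 8 = 256,000 bytes/s.
Capacity = 32 × 1,073,741,824 = 34,359,738,368 bytes.
34,359,738,368 / 256,000 ≈ 134217.73 s → 134,217 seconds.

134,217 seconds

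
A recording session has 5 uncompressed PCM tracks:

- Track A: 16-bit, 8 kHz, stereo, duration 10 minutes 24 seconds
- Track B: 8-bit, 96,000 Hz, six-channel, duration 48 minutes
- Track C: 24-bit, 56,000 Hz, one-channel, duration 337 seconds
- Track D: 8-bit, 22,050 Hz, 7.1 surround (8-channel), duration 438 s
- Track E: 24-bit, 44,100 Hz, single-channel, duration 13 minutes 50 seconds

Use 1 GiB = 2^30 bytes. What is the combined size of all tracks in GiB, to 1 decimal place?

Track A: 10 minutes 24 seconds = 624 s; 8,000 × 624 × 2 × 2 = 19,968,000 bytes.
Track B: 48 minutes = 2,880 s; 96,000 × 2,880 × 1 × 6 = 1,658,880,000 bytes.
Track C: 56,000 × 337 × 3 × 1 = 56,616,000 bytes.
Track D: 22,050 × 438 × 1 × 8 = 77,263,200 bytes.
Track E: 13 minutes 50 seconds = 830 s; 44,100 × 830 × 3 × 1 = 109,809,000 bytes.
Total = 1,922,536,200 bytes = 1.8 GiB.

1.8 GiB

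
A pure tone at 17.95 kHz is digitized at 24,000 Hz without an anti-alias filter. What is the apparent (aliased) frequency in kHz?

6.05 kHz

Nyquist = 24,000/2 = 12,000 Hz; 17,950 Hz exceeds it.
Alias = |17,950 − 1×24,000| = |17,950 − 24,000| = 6,050 Hz = 6.05 kHz.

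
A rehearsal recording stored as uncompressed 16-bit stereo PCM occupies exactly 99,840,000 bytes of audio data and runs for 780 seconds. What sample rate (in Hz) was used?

32,000 Hz

Bytes = sample_rate × seconds × bytes_per_sample × channels.
sample_rate = 99,840,000 / (780 × 2 × 2) = 99,840,000 / 3,120 = 32,000 Hz.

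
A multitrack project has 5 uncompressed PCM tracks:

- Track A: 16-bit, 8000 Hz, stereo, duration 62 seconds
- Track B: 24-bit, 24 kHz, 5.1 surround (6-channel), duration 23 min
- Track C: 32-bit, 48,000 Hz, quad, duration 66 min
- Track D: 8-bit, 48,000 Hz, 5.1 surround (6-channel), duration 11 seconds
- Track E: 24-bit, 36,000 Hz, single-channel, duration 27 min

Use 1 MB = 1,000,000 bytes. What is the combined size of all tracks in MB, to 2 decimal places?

Track A: 8,000 × 62 × 2 × 2 = 1,984,000 bytes.
Track B: 23 min = 1,380 s; 24,000 × 1,380 × 3 × 6 = 596,160,000 bytes.
Track C: 66 min = 3,960 s; 48,000 × 3,960 × 4 × 4 = 3,041,280,000 bytes.
Track D: 48,000 × 11 × 1 × 6 = 3,168,000 bytes.
Track E: 27 min = 1,620 s; 36,000 × 1,620 × 3 × 1 = 174,960,000 bytes.
Total = 3,817,552,000 bytes = 3817.55 MB.

3817.55 MB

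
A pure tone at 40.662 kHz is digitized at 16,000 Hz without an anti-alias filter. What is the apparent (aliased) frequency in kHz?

Nyquist = 16,000/2 = 8,000 Hz; 40,662 Hz exceeds it.
Alias = |40,662 − 3×16,000| = |40,662 − 48,000| = 7,338 Hz = 7.338 kHz.

7.338 kHz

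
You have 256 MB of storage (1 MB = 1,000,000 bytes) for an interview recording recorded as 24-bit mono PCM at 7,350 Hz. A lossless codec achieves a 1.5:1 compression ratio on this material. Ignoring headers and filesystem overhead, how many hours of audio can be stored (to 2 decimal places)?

4.84 hours

Uncompressed byte rate = 7,350 × 3 × 1 = 22,050 bytes/s.
After 1.5:1 compression, effective rate ≈ 14700 bytes/s.
Capacity = 256 × 1,000,000 = 256,000,000 bytes.
256,000,000 / effective rate ≈ 17414.97 s → 4.84 hours.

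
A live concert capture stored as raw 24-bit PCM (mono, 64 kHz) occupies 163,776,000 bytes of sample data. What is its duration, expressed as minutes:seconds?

14:13

Byte rate = 64,000 × 3 × 1 = 192,000 bytes/s.
Duration = 163,776,000 / 192,000 = 853 s.
853 s = 14:13.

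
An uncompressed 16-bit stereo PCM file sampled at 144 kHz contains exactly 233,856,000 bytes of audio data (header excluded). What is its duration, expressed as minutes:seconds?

6:46

Byte rate = 144,000 × 2 × 2 = 576,000 bytes/s.
Duration = 233,856,000 / 576,000 = 406 s.
406 s = 6:46.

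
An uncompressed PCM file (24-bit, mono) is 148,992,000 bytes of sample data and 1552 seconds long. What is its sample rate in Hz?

Bytes = sample_rate × seconds × bytes_per_sample × channels.
sample_rate = 148,992,000 / (1,552 × 3 × 1) = 148,992,000 / 4,656 = 32,000 Hz.

32,000 Hz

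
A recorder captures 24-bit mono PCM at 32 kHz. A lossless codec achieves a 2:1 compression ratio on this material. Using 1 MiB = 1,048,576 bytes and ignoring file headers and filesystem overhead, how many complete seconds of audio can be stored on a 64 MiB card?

1,398 seconds

Uncompressed byte rate = 32,000 × 3 × 1 = 96,000 bytes/s.
After 2:1 compression, effective rate ≈ 48000 bytes/s.
Capacity = 64 × 1,048,576 = 67,108,864 bytes.
67,108,864 / effective rate ≈ 1398.1 s → 1,398 seconds.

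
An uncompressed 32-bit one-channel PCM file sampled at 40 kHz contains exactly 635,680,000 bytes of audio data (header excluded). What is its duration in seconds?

Byte rate = 40,000 × 4 × 1 = 160,000 bytes/s.
Duration = 635,680,000 / 160,000 = 3,973 s.

3,973 seconds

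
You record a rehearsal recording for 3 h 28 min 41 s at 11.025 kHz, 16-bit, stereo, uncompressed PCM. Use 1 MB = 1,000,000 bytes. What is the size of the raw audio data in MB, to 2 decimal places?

552.18 MB

Duration = 3 h 28 min 41 s = 12,521 s.
Bytes = 11,025 samples/s × 12,521 s × 2 bytes/sample × 2 ch = 552,176,100 bytes.
552,176,100 / 1,000,000 = 552.18 MB.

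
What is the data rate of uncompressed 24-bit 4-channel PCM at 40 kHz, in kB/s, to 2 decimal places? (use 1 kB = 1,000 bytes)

480.00 kB/s

Bit rate = 40,000 × 24 × 4 = 3,840,000 bits/s.
3,840,000 / 8 = 480,000 B/s = 480.00 kB/s.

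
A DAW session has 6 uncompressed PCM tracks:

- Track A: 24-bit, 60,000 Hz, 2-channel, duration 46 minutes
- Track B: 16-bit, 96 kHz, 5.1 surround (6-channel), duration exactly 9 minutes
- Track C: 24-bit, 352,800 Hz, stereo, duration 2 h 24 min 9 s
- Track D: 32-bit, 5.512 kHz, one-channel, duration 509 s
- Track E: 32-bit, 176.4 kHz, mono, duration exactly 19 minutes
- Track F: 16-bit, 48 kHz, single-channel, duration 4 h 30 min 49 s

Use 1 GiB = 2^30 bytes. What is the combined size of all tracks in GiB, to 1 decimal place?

Track A: 46 minutes = 2,760 s; 60,000 × 2,760 × 3 × 2 = 993,600,000 bytes.
Track B: exactly 9 minutes = 540 s; 96,000 × 540 × 2 × 6 = 622,080,000 bytes.
Track C: 2 h 24 min 9 s = 8,649 s; 352,800 × 8,649 × 3 × 2 = 18,308,203,200 bytes.
Track D: 5,512 × 509 × 4 × 1 = 11,222,432 bytes.
Track E: exactly 19 minutes = 1,140 s; 176,400 × 1,140 × 4 × 1 = 804,384,000 bytes.
Track F: 4 h 30 min 49 s = 16,249 s; 48,000 × 16,249 × 2 × 1 = 1,559,904,000 bytes.
Total = 22,299,393,632 bytes = 20.8 GiB.

20.8 GiB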